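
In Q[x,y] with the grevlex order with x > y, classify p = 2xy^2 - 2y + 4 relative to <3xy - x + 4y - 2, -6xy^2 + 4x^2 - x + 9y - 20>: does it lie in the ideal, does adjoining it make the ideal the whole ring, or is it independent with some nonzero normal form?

2xy^2 - 2y + 4 is independent of I; its normal form modulo I is -8/3y^2 + 2/9x - 14/9y + 40/9.

First compute the reduced Gröbner basis of I by Buchberger's algorithm.
f_1 = 3xy - x + 4y - 2, LT = xy.
f_2 = -6xy^2 + 4x^2 - x + 9y - 20, LT = xy^2.

S(f_1,f_2): lcm = xy^2. S = 2/3x^2 - 1/3xy + 4/3y^2 - 1/6x + 5/6y - 10/3.
  reduce S modulo (f_1, f_2):
  remainder 2/3x^2 + 4/3y^2 - 5/18x + 23/18y - 32/9 ≠ 0; add h_3 = 2/3x^2 + 4/3y^2 - 5/18x + 23/18y - 32/9 to the basis.

S(f_1,h_3): lcm = x^2y. S = -2y^3 - 1/3x^2 + 7/4xy - 23/12y^2 - 2/3x + 16/3y.
  reduce S modulo (f_1, f_2, h_3):
  remainder -2y^3 - 5/4y^2 - 2/9x + 131/36y - 11/18 ≠ 0; add h_4 = -2y^3 - 5/4y^2 - 2/9x + 131/36y - 11/18 to the basis.

The other S-polynomials (S(f_2,h_3), S(f_1,h_4), S(f_2,h_4), S(h_3,h_4)) all reduce to 0 modulo the current basis, so we have a Gröbner basis.
Inter-reduce: drop elements whose leading term is divisible by another's, tail-reduce, and make monic.
Reduced Gröbner basis: {y^3 + 5/8y^2 + 1/9x - 131/72y + 11/36, x^2 + 2y^2 - 5/12x + 23/12y - 16/3, xy - 1/3x + 4/3y - 2/3}.
Label its elements g_1 = y^3 + 5/8y^2 + 1/9x - 131/72y + 11/36, g_2 = x^2 + 2y^2 - 5/12x + 23/12y - 16/3, g_3 = xy - 1/3x + 4/3y - 2/3.

Reduce p = 2xy^2 - 2y + 4 modulo G:
  leading term xy^2: subtract (2y)·g_3 from 2xy^2 - 2y + 4 → 2/3xy - 8/3y^2 - 2/3y + 4
  leading term xy: subtract (2/3)·g_3 from 2/3xy - 8/3y^2 - 2/3y + 4 → -8/3y^2 + 2/9x - 14/9y + 40/9
  leading term y^2: no divisor's leading term divides it; move -8/3y^2 to the remainder.
  leading term x: no divisor's leading term divides it; move 2/9x to the remainder.
  leading term y: no divisor's leading term divides it; move -14/9y to the remainder.
  leading term 1: no divisor's leading term divides it; move 40/9 to the remainder.
  normal form = -8/3y^2 + 2/9x - 14/9y + 40/9.
The normal form is nonzero, so p ∉ I. Since p minus its normal form lies in I, I + (p) = I + (r) where r = -8/3y^2 + 2/9x - 14/9y + 40/9; decide whether this ideal is the whole ring.
Run Buchberger on G together with r (pairs among the g_i already reduce to 0 since G is a Gröbner basis):
g_1 = y^3 + 5/8y^2 + 1/9x - 131/72y + 11/36, LT = y^3.
g_2 = x^2 + 2y^2 - 5/12x + 23/12y - 16/3, LT = x^2.
g_3 = xy - 1/3x + 4/3y - 2/3, LT = xy.
r = -8/3y^2 + 2/9x - 14/9y + 40/9, LT = y^2.

S(g_1,r): lcm = y^3. S = 1/12xy + 1/24y^2 + 1/9x - 11/72y + 11/36.
  reduce S modulo (g_1, g_2, g_3, r):
  remainder 41/288x - 83/288y + 31/72 ≠ 0; add m_5 = 41/288x - 83/288y + 31/72 to the basis.

S(g_3,r): lcm = xy^2. S = 1/12x^2 - 11/12xy + 4/3y^2 + 5/3x - 2/3y.
  reduce S modulo (g_1, g_2, g_3, r, m_5):
  remainder 449/164y - 449/164 ≠ 0; add m_6 = 449/164y - 449/164 to the basis.

The other S-polynomials (S(g_1,g_2), S(g_1,g_3), S(g_2,g_3), S(g_2,r), S(g_1,m_5), S(g_2,m_5), S(g_3,m_5), S(r,m_5), S(g_1,m_6), S(g_2,m_6), S(g_3,m_6), S(r,m_6), S(m_5,m_6)) all reduce to 0 modulo the current basis, so we have a Gröbner basis.
Inter-reduce: drop elements whose leading term is divisible by another's, tail-reduce, and make monic.
Reduced Gröbner basis: {x + 1, y - 1}.
The reduced Gröbner basis of I + (p) is {x + 1, y - 1} ≠ {1}, a proper ideal, so the enlarged system stays consistent: p is independent of I, with normal form -8/3y^2 + 2/9x - 14/9y + 40/9.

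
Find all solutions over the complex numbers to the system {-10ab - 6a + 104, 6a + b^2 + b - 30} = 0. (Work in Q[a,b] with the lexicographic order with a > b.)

{(4, 2), (13/25 + 13*sqrt(159)/75, -9/5 + 2*sqrt(159)/5), (13/25 - 13*sqrt(159)/75, -2*sqrt(159)/5 - 9/5)}

Compute a lex Gröbner basis by Buchberger's algorithm.
f_1 = -10ab - 6a + 104, LT = ab.
f_2 = 6a + b^2 + b - 30, LT = a.

S(f_1,f_2): lcm = ab. S = 3/5a - 1/6b^3 - 1/6b^2 + 5b - 52/5.
  leading term a: subtract (1/10)·f_2 from 3/5a - 1/6b^3 - 1/6b^2 + 5b - 52/5 → -1/6b^3 - 4/15b^2 + 49/10b - 37/5
  leading term b^3: no divisor's leading term divides it; move -1/6b^3 to the remainder.
  leading term b^2: no divisor's leading term divides it; move -4/15b^2 to the remainder.
  leading term b: no divisor's leading term divides it; move 49/10b to the remainder.
  leading term 1: no divisor's leading term divides it; move -37/5 to the remainder.
  remainder -1/6b^3 - 4/15b^2 + 49/10b - 37/5 ≠ 0; add h_3 = -1/6b^3 - 4/15b^2 + 49/10b - 37/5 to the basis.

The other S-polynomials (S(f_1,h_3), S(f_2,h_3)) all reduce to 0 modulo the current basis, so we have a Gröbner basis.
Inter-reduce: drop elements whose leading term is divisible by another's, tail-reduce, and make monic.
Reduced Gröbner basis: {a + 1/6b^2 + 1/6b - 5, b^3 + 8/5b^2 - 147/5b + 222/5}.

A lex Gröbner basis eliminates variables successively. Here b^3 + 8/5b^2 - 147/5b + 222/5 depends only on b, with roots {2, -9/5 + 2*sqrt(159)/5, -2*sqrt(159)/5 - 9/5}; lifting each root through the earlier basis elements recovers the full solutions.
  b = 2: the earlier basis element becomes a - 4 = 0, giving a = 4 — point (4, 2).
  b = -9/5 + 2*sqrt(159)/5: the earlier basis element becomes a - 13*sqrt(159)/75 - 13/25 = 0, giving a = 13/25 + 13*sqrt(159)/75 — point (13/25 + 13*sqrt(159)/75, -9/5 + 2*sqrt(159)/5).
  b = -2*sqrt(159)/5 - 9/5: the earlier basis element becomes a - 13/25 + 13*sqrt(159)/75 = 0, giving a = 13/25 - 13*sqrt(159)/75 — point (13/25 - 13*sqrt(159)/75, -2*sqrt(159)/5 - 9/5).
Each listed point satisfies every original equation (direct substitution).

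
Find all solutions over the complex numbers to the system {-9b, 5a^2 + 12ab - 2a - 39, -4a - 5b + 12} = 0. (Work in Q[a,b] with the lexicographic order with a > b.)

Compute a lex Gröbner basis by Buchberger's algorithm.
f_1 = -9b, LT = b.
f_2 = 5a^2 + 12ab - 2a - 39, LT = a^2.
f_3 = -4a - 5b + 12, LT = a.

The S-polynomials (S(f_1,f_2), S(f_1,f_3), S(f_2,f_3)) all reduce to 0 modulo the current basis, so we have a Gröbner basis.
Inter-reduce: drop elements whose leading term is divisible by another's, tail-reduce, and make monic.
Reduced Gröbner basis: {a - 3, b}.

A lex Gröbner basis eliminates variables successively. Here b depends only on b, with roots {0}; lifting each root through the earlier basis elements recovers the full solutions.
  b = 0: the earlier basis element becomes a - 3 = 0, giving a = 3 — point (3, 0).
Zero-dimensionality of the ideal guarantees finitely many solutions over ℂ.

{(3, 0)}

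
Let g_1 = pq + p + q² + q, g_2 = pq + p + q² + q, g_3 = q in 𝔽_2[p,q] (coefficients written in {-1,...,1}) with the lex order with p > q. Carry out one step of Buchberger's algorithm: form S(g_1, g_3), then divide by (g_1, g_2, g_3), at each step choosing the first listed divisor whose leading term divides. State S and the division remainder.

S(g_1, g_3) = p + q² + q; remainder on division = p.

lcm(LM(g_1), LM(g_3)) = pq.
S = (lcm/LT(g_1))·g_1 − (lcm/LT(g_3))·g_3 = p + q² + q.
Reduce S modulo (g_1, g_2, g_3) in that order:
  leading term p: no divisor's leading term divides it; move p to the remainder.
  leading term q²: subtract (q)·g_3 from q² + q → q
  leading term q: subtract (1)·g_3 from q → 0
The remainder p is nonzero, so it would be added as the next basis element.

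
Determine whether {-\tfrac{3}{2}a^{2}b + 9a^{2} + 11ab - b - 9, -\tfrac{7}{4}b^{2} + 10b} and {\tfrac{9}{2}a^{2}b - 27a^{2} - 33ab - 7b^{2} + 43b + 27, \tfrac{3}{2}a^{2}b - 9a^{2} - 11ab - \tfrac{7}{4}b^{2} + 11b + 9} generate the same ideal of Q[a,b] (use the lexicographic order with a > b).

Yes, the ideals are equal.

Two ideals are equal iff their reduced Gröbner bases coincide (the reduced basis is unique for a fixed ordering).
Buchberger on the first generating set:
f_1 = -\tfrac{3}{2}a^{2}b + 9a^{2} + 11ab - b - 9, LT = a^{2}b.
f_2 = -\tfrac{7}{4}b^{2} + 10b, LT = b^{2}.

S(f_1,f_2): lcm = a^{2}b^{2}. S = -\tfrac{2}{7}a^{2}b - \tfrac{22}{3}ab^{2} + \tfrac{2}{3}b^{2} + 6b.
  leading term a^{2}b: subtract (\tfrac{4}{21})·f_1 from -\tfrac{2}{7}a^{2}b - \tfrac{22}{3}ab^{2} + \tfrac{2}{3}b^{2} + 6b → -\tfrac{12}{7}a^{2} - \tfrac{22}{3}ab^{2} - \tfrac{44}{21}ab + \tfrac{2}{3}b^{2} + \tfrac{130}{21}b + \tfrac{12}{7}
  leading term a^{2}: no divisor's leading term divides it; move -\tfrac{12}{7}a^{2} to the remainder.
  leading term ab^{2}: subtract (\tfrac{88}{21}a)·f_2 from -\tfrac{22}{3}ab^{2} - \tfrac{44}{21}ab + \tfrac{2}{3}b^{2} + \tfrac{130}{21}b + \tfrac{12}{7} → -44ab + \tfrac{2}{3}b^{2} + \tfrac{130}{21}b + \tfrac{12}{7}
  leading term ab: no divisor's leading term divides it; move -44ab to the remainder.
  leading term b^{2}: subtract (-\tfrac{8}{21})·f_2 from \tfrac{2}{3}b^{2} + \tfrac{130}{21}b + \tfrac{12}{7} → 10b + \tfrac{12}{7}
  leading term b: no divisor's leading term divides it; move 10b to the remainder.
  leading term 1: no divisor's leading term divides it; move \tfrac{12}{7} to the remainder.
  remainder -\tfrac{12}{7}a^{2} - 44ab + 10b + \tfrac{12}{7} ≠ 0; add g_3 = -\tfrac{12}{7}a^{2} - 44ab + 10b + \tfrac{12}{7} to the basis.

The other S-polynomials (S(f_1,g_3), S(f_2,g_3)) all reduce to 0 modulo the current basis, so we have a Gröbner basis.
Inter-reduce: drop elements whose leading term is divisible by another's, tail-reduce, and make monic.
Reduced Gröbner basis: {a^{2} + \tfrac{77}{3}ab - \tfrac{35}{6}b - 1, b^{2} - \tfrac{40}{7}b}.

Buchberger on the second generating set:
h_1 = \tfrac{9}{2}a^{2}b - 27a^{2} - 33ab - 7b^{2} + 43b + 27, LT = a^{2}b.
h_2 = \tfrac{3}{2}a^{2}b - 9a^{2} - 11ab - \tfrac{7}{4}b^{2} + 11b + 9, LT = a^{2}b.

S(h_1,h_2): lcm = a^{2}b. S = -\tfrac{7}{18}b^{2} + \tfrac{20}{9}b.
  leading term b^{2}: no divisor's leading term divides it; move -\tfrac{7}{18}b^{2} to the remainder.
  leading term b: no divisor's leading term divides it; move \tfrac{20}{9}b to the remainder.
  remainder -\tfrac{7}{18}b^{2} + \tfrac{20}{9}b ≠ 0; add k_3 = -\tfrac{7}{18}b^{2} + \tfrac{20}{9}b to the basis.

S(h_1,k_3): lcm = a^{2}b^{2}. S = -\tfrac{2}{7}a^{2}b - \tfrac{22}{3}ab^{2} - \tfrac{14}{9}b^{3} + \tfrac{86}{9}b^{2} + 6b.
  leading term a^{2}b: subtract (-\tfrac{4}{63})·h_1 from -\tfrac{2}{7}a^{2}b - \tfrac{22}{3}ab^{2} - \tfrac{14}{9}b^{3} + \tfrac{86}{9}b^{2} + 6b → -\tfrac{12}{7}a^{2} - \tfrac{22}{3}ab^{2} - \tfrac{44}{21}ab - \tfrac{14}{9}b^{3} + \tfrac{82}{9}b^{2} + \tfrac{550}{63}b + \tfrac{12}{7}
  leading term a^{2}: no divisor's leading term divides it; move -\tfrac{12}{7}a^{2} to the remainder.
  leading term ab^{2}: subtract (\tfrac{132}{7}a)·k_3 from -\tfrac{22}{3}ab^{2} - \tfrac{44}{21}ab - \tfrac{14}{9}b^{3} + \tfrac{82}{9}b^{2} + \tfrac{550}{63}b + \tfrac{12}{7} → -44ab - \tfrac{14}{9}b^{3} + \tfrac{82}{9}b^{2} + \tfrac{550}{63}b + \tfrac{12}{7}
  leading term ab: no divisor's leading term divides it; move -44ab to the remainder.
  leading term b^{3}: subtract (4b)·k_3 from -\tfrac{14}{9}b^{3} + \tfrac{82}{9}b^{2} + \tfrac{550}{63}b + \tfrac{12}{7} → \tfrac{2}{9}b^{2} + \tfrac{550}{63}b + \tfrac{12}{7}
  leading term b^{2}: subtract (-\tfrac{4}{7})·k_3 from \tfrac{2}{9}b^{2} + \tfrac{550}{63}b + \tfrac{12}{7} → 10b + \tfrac{12}{7}
  leading term b: no divisor's leading term divides it; move 10b to the remainder.
  leading term 1: no divisor's leading term divides it; move \tfrac{12}{7} to the remainder.
  remainder -\tfrac{12}{7}a^{2} - 44ab + 10b + \tfrac{12}{7} ≠ 0; add k_4 = -\tfrac{12}{7}a^{2} - 44ab + 10b + \tfrac{12}{7} to the basis.

The other S-polynomials (S(h_2,k_3), S(h_1,k_4), S(h_2,k_4), S(k_3,k_4)) all reduce to 0 modulo the current basis, so we have a Gröbner basis.
Inter-reduce: drop elements whose leading term is divisible by another's, tail-reduce, and make monic.
Reduced Gröbner basis: {a^{2} + \tfrac{77}{3}ab - \tfrac{35}{6}b - 1, b^{2} - \tfrac{40}{7}b}.

The two bases agree; hence the ideals are identical.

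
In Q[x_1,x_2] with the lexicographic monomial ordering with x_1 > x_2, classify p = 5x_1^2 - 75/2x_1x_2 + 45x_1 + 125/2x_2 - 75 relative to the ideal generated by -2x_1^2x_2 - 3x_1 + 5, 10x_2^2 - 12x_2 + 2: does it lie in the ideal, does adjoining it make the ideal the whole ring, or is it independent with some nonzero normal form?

First compute the reduced Gröbner basis of I by Buchberger's algorithm.
f_1 = -2x_1^2x_2 - 3x_1 + 5, LT = x_1^2x_2.
f_2 = 10x_2^2 - 12x_2 + 2, LT = x_2^2.

S(f_1,f_2): lcm = x_1^2x_2^2. S = 6/5x_1^2x_2 - 1/5x_1^2 + 3/2x_1x_2 - 5/2x_2.
  reduce S modulo (f_1, f_2):
  remainder -1/5x_1^2 + 3/2x_1x_2 - 9/5x_1 - 5/2x_2 + 3 ≠ 0; add h_3 = -1/5x_1^2 + 3/2x_1x_2 - 9/5x_1 - 5/2x_2 + 3 to the basis.

The other S-polynomials (S(f_1,h_3), S(f_2,h_3)) all reduce to 0 modulo the current basis, so we have a Gröbner basis.
Inter-reduce: drop elements whose leading term is divisible by another's, tail-reduce, and make monic.
Reduced Gröbner basis: {x_1^2 - 15/2x_1x_2 + 9x_1 + 25/2x_2 - 15, x_2^2 - 6/5x_2 + 1/5}.
Label its elements g_1 = x_1^2 - 15/2x_1x_2 + 9x_1 + 25/2x_2 - 15, g_2 = x_2^2 - 6/5x_2 + 1/5.

Reduce p = 5x_1^2 - 75/2x_1x_2 + 45x_1 + 125/2x_2 - 75 modulo G:
  leading term x_1^2: subtract (5)·g_1 from 5x_1^2 - 75/2x_1x_2 + 45x_1 + 125/2x_2 - 75 → 0
  normal form = 0.
Since the normal form is 0, p ∈ I.

The remainder on division by a Gröbner basis is unique — it is the normal form.

5x_1^2 - 75/2x_1x_2 + 45x_1 + 125/2x_2 - 75 lies in I (it reduces to 0).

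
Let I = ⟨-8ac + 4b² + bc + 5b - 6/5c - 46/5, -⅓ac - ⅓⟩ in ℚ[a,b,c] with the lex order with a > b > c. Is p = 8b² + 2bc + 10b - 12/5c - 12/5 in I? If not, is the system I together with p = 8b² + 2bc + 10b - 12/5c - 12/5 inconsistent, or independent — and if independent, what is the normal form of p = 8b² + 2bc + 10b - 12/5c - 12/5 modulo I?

First compute the reduced Gröbner basis of I by Buchberger's algorithm.
f_1 = -8ac + 4b² + bc + 5b - 6/5c - 46/5, LT = ac.
f_2 = -⅓ac - ⅓, LT = ac.

S(f_1,f_2): lcm = ac. S = -½b² - ⅛bc - ⅝b + 3/20c + 3/20.
  reduce S modulo (f_1, f_2):
  remainder -½b² - ⅛bc - ⅝b + 3/20c + 3/20 ≠ 0; add h_3 = -½b² - ⅛bc - ⅝b + 3/20c + 3/20 to the basis.

The other S-polynomials (S(f_1,h_3), S(f_2,h_3)) all reduce to 0 modulo the current basis, so we have a Gröbner basis.
Inter-reduce: drop elements whose leading term is divisible by another's, tail-reduce, and make monic.
Reduced Gröbner basis: {ac + 1, b² + ¼bc + 5/4b - 3/10c - 3/10}.
Label its elements g_1 = ac + 1, g_2 = b² + ¼bc + 5/4b - 3/10c - 3/10.

Reduce p = 8b² + 2bc + 10b - 12/5c - 12/5 modulo G:
  leading term b²: subtract (8)·g_2 from 8b² + 2bc + 10b - 12/5c - 12/5 → 0
  normal form = 0.
Since the normal form is 0, p ∈ I.

8b² + 2bc + 10b - 12/5c - 12/5 lies in I (it reduces to 0).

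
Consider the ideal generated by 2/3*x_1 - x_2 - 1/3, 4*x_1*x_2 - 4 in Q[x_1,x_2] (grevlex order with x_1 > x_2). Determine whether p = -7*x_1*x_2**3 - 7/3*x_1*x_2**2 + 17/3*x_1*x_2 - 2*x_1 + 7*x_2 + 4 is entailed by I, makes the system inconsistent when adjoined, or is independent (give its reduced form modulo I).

-7*x_1*x_2**3 - 7/3*x_1*x_2**2 + 17/3*x_1*x_2 - 2*x_1 + 7*x_2 + 4 is independent of I; its normal form modulo I is 4*x_2 + 4.

First compute the reduced Gröbner basis of I by Buchberger's algorithm.
f_1 = 2/3*x_1 - x_2 - 1/3, LT = x_1.
f_2 = 4*x_1*x_2 - 4, LT = x_1*x_2.

S(f_1,f_2): lcm = x_1*x_2. S = -3/2*x_2**2 - 1/2*x_2 + 1.
  leading term x_2**2: no divisor's leading term divides it; move -3/2*x_2**2 to the remainder.
  leading term x_2: no divisor's leading term divides it; move -1/2*x_2 to the remainder.
  leading term 1: no divisor's leading term divides it; move 1 to the remainder.
  remainder -3/2*x_2**2 - 1/2*x_2 + 1 ≠ 0; add h_3 = -3/2*x_2**2 - 1/2*x_2 + 1 to the basis.

The other S-polynomials (S(f_1,h_3), S(f_2,h_3)) all reduce to 0 modulo the current basis, so we have a Gröbner basis.
Inter-reduce: drop elements whose leading term is divisible by another's, tail-reduce, and make monic.
Reduced Gröbner basis: {x_2**2 + 1/3*x_2 - 2/3, x_1 - 3/2*x_2 - 1/2}.
Label its elements g_1 = x_2**2 + 1/3*x_2 - 2/3, g_2 = x_1 - 3/2*x_2 - 1/2.

Reduce p = -7*x_1*x_2**3 - 7/3*x_1*x_2**2 + 17/3*x_1*x_2 - 2*x_1 + 7*x_2 + 4 modulo G:
  leading term x_1*x_2**3: subtract (-7*x_1*x_2)·g_1 from -7*x_1*x_2**3 - 7/3*x_1*x_2**2 + 17/3*x_1*x_2 - 2*x_1 + 7*x_2 + 4 → x_1*x_2 - 2*x_1 + 7*x_2 + 4
  leading term x_1*x_2: subtract (x_2)·g_2 from x_1*x_2 - 2*x_1 + 7*x_2 + 4 → 3/2*x_2**2 - 2*x_1 + 15/2*x_2 + 4
  leading term x_2**2: subtract (3/2)·g_1 from 3/2*x_2**2 - 2*x_1 + 15/2*x_2 + 4 → -2*x_1 + 7*x_2 + 5
  leading term x_1: subtract (-2)·g_2 from -2*x_1 + 7*x_2 + 5 → 4*x_2 + 4
  leading term x_2: no divisor's leading term divides it; move 4*x_2 to the remainder.
  leading term 1: no divisor's leading term divides it; move 4 to the remainder.
  normal form = 4*x_2 + 4.
The normal form is nonzero, so p ∉ I. Since p minus its normal form lies in I, I + (p) = I + (r) where r = 4*x_2 + 4; decide whether this ideal is the whole ring.
Run Buchberger on G together with r (pairs among the g_i already reduce to 0 since G is a Gröbner basis):
g_1 = x_2**2 + 1/3*x_2 - 2/3, LT = x_2**2.
g_2 = x_1 - 3/2*x_2 - 1/2, LT = x_1.
r = 4*x_2 + 4, LT = x_2.

The S-polynomials (S(g_1,g_2), S(g_1,r), S(g_2,r)) all reduce to 0 modulo the current basis, so we have a Gröbner basis.
Inter-reduce: drop elements whose leading term is divisible by another's, tail-reduce, and make monic.
Reduced Gröbner basis: {x_1 + 1, x_2 + 1}.
The reduced Gröbner basis of I + (p) is {x_1 + 1, x_2 + 1} ≠ {1}, a proper ideal, so the enlarged system stays consistent: p is independent of I, with normal form 4*x_2 + 4.

Ideal membership is decidable via reduction modulo a Gröbner basis.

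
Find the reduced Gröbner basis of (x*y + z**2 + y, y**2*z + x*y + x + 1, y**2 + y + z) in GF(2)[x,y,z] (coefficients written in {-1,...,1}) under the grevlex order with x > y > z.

f_1 = x*y + z**2 + y, LT = x*y.
f_2 = y**2*z + x*y + x + 1, LT = y**2*z.
f_3 = y**2 + y + z, LT = y**2.

S(f_1,f_2): lcm = x*y**2*z. S = y*z**3 + x**2*y + y**2*z + x**2 + x.
  leading term y*z**3: no divisor's leading term divides it; move y*z**3 to the remainder.
  leading term x**2*y: subtract (x)·f_1 from x**2*y + y**2*z + x**2 + x → y**2*z + x*z**2 + x**2 + x*y + x
  leading term y**2*z: subtract (1)·f_2 from y**2*z + x*z**2 + x**2 + x*y + x → x*z**2 + x**2 + 1
  leading term x*z**2: no divisor's leading term divides it; move x*z**2 to the remainder.
  leading term x**2: no divisor's leading term divides it; move x**2 to the remainder.
  leading term 1: no divisor's leading term divides it; move 1 to the remainder.
  remainder y*z**3 + x*z**2 + x**2 + 1 ≠ 0; add g_4 = y*z**3 + x*z**2 + x**2 + 1 to the basis.

S(f_1,f_3): lcm = x*y**2. S = y*z**2 + x*y + y**2 + x*z.
  leading term y*z**2: no divisor's leading term divides it; move y*z**2 to the remainder.
  leading term x*y: subtract (1)·f_1 from x*y + y**2 + x*z → y**2 + x*z + z**2 + y
  leading term y**2: subtract (1)·f_3 from y**2 + x*z + z**2 + y → x*z + z**2 + z
  leading term x*z: no divisor's leading term divides it; move x*z to the remainder.
  leading term z**2: no divisor's leading term divides it; move z**2 to the remainder.
  leading term z: no divisor's leading term divides it; move z to the remainder.
  remainder y*z**2 + x*z + z**2 + z ≠ 0; add g_5 = y*z**2 + x*z + z**2 + z to the basis.

S(f_2,f_3): lcm = y**2*z. S = x*y + y*z + z**2 + x + 1.
  leading term x*y: subtract (1)·f_1 from x*y + y*z + z**2 + x + 1 → y*z + x + y + 1
  leading term y*z: no divisor's leading term divides it; move y*z to the remainder.
  leading term x: no divisor's leading term divides it; move x to the remainder.
  leading term y: no divisor's leading term divides it; move y to the remainder.
  leading term 1: no divisor's leading term divides it; move 1 to the remainder.
  remainder y*z + x + y + 1 ≠ 0; add g_6 = y*z + x + y + 1 to the basis.

S(f_1,g_4): lcm = x*y*z**3. S = z**5 + x**2*z**2 + y*z**3 + x**3 + x.
  leading term z**5: no divisor's leading term divides it; move z**5 to the remainder.
  leading term x**2*z**2: no divisor's leading term divides it; move x**2*z**2 to the remainder.
  leading term y*z**3: subtract (1)·g_4 from y*z**3 + x**3 + x → x**3 + x*z**2 + x**2 + x + 1
  leading term x**3: no divisor's leading term divides it; move x**3 to the remainder.
  leading term x*z**2: no divisor's leading term divides it; move x*z**2 to the remainder.
  leading term x**2: no divisor's leading term divides it; move x**2 to the remainder.
  leading term x: no divisor's leading term divides it; move x to the remainder.
  leading term 1: no divisor's leading term divides it; move 1 to the remainder.
  remainder z**5 + x**2*z**2 + x**3 + x*z**2 + x**2 + x + 1 ≠ 0; add g_7 = z**5 + x**2*z**2 + x**3 + x*z**2 + x**2 + x + 1 to the basis.

S(f_3,g_4): lcm = y**2*z**3. S = x*y*z**2 + y*z**3 + z**4 + x**2*y + y.
  leading term x*y*z**2: subtract (z**2)·f_1 from x*y*z**2 + y*z**3 + z**4 + x**2*y + y → y*z**3 + x**2*y + y*z**2 + y
  leading term y*z**3: subtract (1)·g_4 from y*z**3 + x**2*y + y*z**2 + y → x**2*y + x*z**2 + y*z**2 + x**2 + y + 1
  leading term x**2*y: subtract (x)·f_1 from x**2*y + x*z**2 + y*z**2 + x**2 + y + 1 → y*z**2 + x**2 + x*y + y + 1
  leading term y*z**2: subtract (1)·g_5 from y*z**2 + x**2 + x*y + y + 1 → x**2 + x*y + x*z + z**2 + y + z + 1
  leading term x**2: no divisor's leading term divides it; move x**2 to the remainder.
  leading term x*y: subtract (1)·f_1 from x*y + x*z + z**2 + y + z + 1 → x*z + z + 1
  leading term x*z: no divisor's leading term divides it; move x*z to the remainder.
  leading term z: no divisor's leading term divides it; move z to the remainder.
  leading term 1: no divisor's leading term divides it; move 1 to the remainder.
  remainder x**2 + x*z + z + 1 ≠ 0; add g_8 = x**2 + x*z + z + 1 to the basis.

S(f_1,g_5): lcm = x*y*z**2. S = z**4 + x**2*z + x*z**2 + y*z**2 + x*z.
  leading term z**4: no divisor's leading term divides it; move z**4 to the remainder.
  leading term x**2*z: subtract (z)·g_8 from x**2*z + x*z**2 + y*z**2 + x*z → y*z**2 + x*z + z**2 + z
  leading term y*z**2: subtract (1)·g_5 from y*z**2 + x*z + z**2 + z → 0
  remainder z**4 ≠ 0; add g_9 = z**4 to the basis.

S(f_2,g_5): lcm = y**2*z**2. S = y*z**2 + x*z + y*z + z.
  leading term y*z**2: subtract (1)·g_5 from y*z**2 + x*z + y*z + z → y*z + z**2
  leading term y*z: subtract (1)·g_6 from y*z + z**2 → z**2 + x + y + 1
  leading term z**2: no divisor's leading term divides it; move z**2 to the remainder.
  leading term x: no divisor's leading term divides it; move x to the remainder.
  leading term y: no divisor's leading term divides it; move y to the remainder.
  leading term 1: no divisor's leading term divides it; move 1 to the remainder.
  remainder z**2 + x + y + 1 ≠ 0; add g_10 = z**2 + x + y + 1 to the basis.

S(f_2,g_6): lcm = y**2*z. S = y**2 + x + y + 1.
  leading term y**2: subtract (1)·f_3 from y**2 + x + y + 1 → x + z + 1
  leading term x: no divisor's leading term divides it; move x to the remainder.
  leading term z: no divisor's leading term divides it; move z to the remainder.
  leading term 1: no divisor's leading term divides it; move 1 to the remainder.
  remainder x + z + 1 ≠ 0; add g_11 = x + z + 1 to the basis.

The other S-polynomials (S(f_2,g_4), S(f_3,g_5), S(g_4,g_5), S(f_1,g_6), S(f_3,g_6), S(g_4,g_6), S(g_5,g_6), S(f_1,g_7), S(f_2,g_7), S(f_3,g_7), S(g_4,g_7), S(g_5,g_7), S(g_6,g_7), S(f_1,g_8), S(f_2,g_8), S(f_3,g_8), S(g_4,g_8), S(g_5,g_8), S(g_6,g_8), S(g_7,g_8), S(f_1,g_9), S(f_2,g_9), S(f_3,g_9), S(g_4,g_9), S(g_5,g_9), S(g_6,g_9), S(g_7,g_9), S(g_8,g_9), S(f_1,g_10), S(f_2,g_10), S(f_3,g_10), S(g_4,g_10), S(g_5,g_10), S(g_6,g_10), S(g_7,g_10), S(g_8,g_10), S(g_9,g_10), S(f_1,g_11), S(f_2,g_11), S(f_3,g_11), S(g_4,g_11), S(g_5,g_11), S(g_6,g_11), S(g_7,g_11), S(g_8,g_11), S(g_9,g_11), S(g_10,g_11)) all reduce to 0 modulo the current basis, so we have a Gröbner basis.
Inter-reduce: drop elements whose leading term is divisible by another's, tail-reduce, and make monic.

G = {y**2 + y + z, y*z + y + z, z**2 + y + z, x + z + 1}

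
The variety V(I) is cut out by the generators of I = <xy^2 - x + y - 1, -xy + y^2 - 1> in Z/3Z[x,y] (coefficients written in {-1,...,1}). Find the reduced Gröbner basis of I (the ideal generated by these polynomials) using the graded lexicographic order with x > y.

f_1 = xy^2 - x + y - 1, LT = xy^2.
f_2 = -xy + y^2 - 1, LT = xy.

S(f_1,f_2): lcm = xy^2. S = y^3 - x - 1.
  leading term y^3: no divisor's leading term divides it; move y^3 to the remainder.
  leading term x: no divisor's leading term divides it; move -x to the remainder.
  leading term 1: no divisor's leading term divides it; move -1 to the remainder.
  remainder y^3 - x - 1 ≠ 0; add g_3 = y^3 - x - 1 to the basis.

S(f_1,g_3): lcm = xy^3. S = x^2 - xy + y^2 + x - y.
  leading term x^2: no divisor's leading term divides it; move x^2 to the remainder.
  leading term xy: subtract (1)·f_2 from -xy + y^2 + x - y → x - y + 1
  leading term x: no divisor's leading term divides it; move x to the remainder.
  leading term y: no divisor's leading term divides it; move -y to the remainder.
  leading term 1: no divisor's leading term divides it; move 1 to the remainder.
  remainder x^2 + x - y + 1 ≠ 0; add g_4 = x^2 + x - y + 1 to the basis.

The other S-polynomials (S(f_2,g_3), S(f_1,g_4), S(f_2,g_4), S(g_3,g_4)) all reduce to 0 modulo the current basis, so we have a Gröbner basis.
Inter-reduce: drop elements whose leading term is divisible by another's, tail-reduce, and make monic.

G = {y^3 - x - 1, x^2 + x - y + 1, xy - y^2 + 1}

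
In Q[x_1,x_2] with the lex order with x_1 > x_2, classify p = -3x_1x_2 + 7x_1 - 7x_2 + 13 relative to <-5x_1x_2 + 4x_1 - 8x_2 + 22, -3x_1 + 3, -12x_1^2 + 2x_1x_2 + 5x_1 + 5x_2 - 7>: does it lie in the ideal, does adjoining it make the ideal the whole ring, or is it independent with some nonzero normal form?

-3x_1x_2 + 7x_1 - 7x_2 + 13 lies in I (it reduces to 0).

First compute the reduced Gröbner basis of I by Buchberger's algorithm.
f_1 = -5x_1x_2 + 4x_1 - 8x_2 + 22, LT = x_1x_2.
f_2 = -3x_1 + 3, LT = x_1.
f_3 = -12x_1^2 + 2x_1x_2 + 5x_1 + 5x_2 - 7, LT = x_1^2.

S(f_1,f_2): lcm = x_1x_2. S = -4/5x_1 + 13/5x_2 - 22/5.
  leading term x_1: subtract (4/15)·f_2 from -4/5x_1 + 13/5x_2 - 22/5 → 13/5x_2 - 26/5
  leading term x_2: no divisor's leading term divides it; move 13/5x_2 to the remainder.
  leading term 1: no divisor's leading term divides it; move -26/5 to the remainder.
  remainder 13/5x_2 - 26/5 ≠ 0; add h_4 = 13/5x_2 - 26/5 to the basis.

S(f_1,f_3): lcm = x_1^2x_2. S = -4/5x_1^2 + 1/6x_1x_2^2 + 121/60x_1x_2 - 22/5x_1 + 5/12x_2^2 - 7/12x_2.
  leading term x_1^2: subtract (4/15x_1)·f_2 from -4/5x_1^2 + 1/6x_1x_2^2 + 121/60x_1x_2 - 22/5x_1 + 5/12x_2^2 - 7/12x_2 → 1/6x_1x_2^2 + 121/60x_1x_2 - 26/5x_1 + 5/12x_2^2 - 7/12x_2
  leading term x_1x_2^2: subtract (-1/30x_2)·f_1 from 1/6x_1x_2^2 + 121/60x_1x_2 - 26/5x_1 + 5/12x_2^2 - 7/12x_2 → 43/20x_1x_2 - 26/5x_1 + 3/20x_2^2 + 3/20x_2
  leading term x_1x_2: subtract (-43/100)·f_1 from 43/20x_1x_2 - 26/5x_1 + 3/20x_2^2 + 3/20x_2 → -87/25x_1 + 3/20x_2^2 - 329/100x_2 + 473/50
  leading term x_1: subtract (29/25)·f_2 from -87/25x_1 + 3/20x_2^2 - 329/100x_2 + 473/50 → 3/20x_2^2 - 329/100x_2 + 299/50
  leading term x_2^2: subtract (3/52x_2)·h_4 from 3/20x_2^2 - 329/100x_2 + 299/50 → -299/100x_2 + 299/50
  leading term x_2: subtract (-23/20)·h_4 from -299/100x_2 + 299/50 → 0
  remainder 0.

S(f_2,f_3): lcm = x_1^2. S = 1/6x_1x_2 - 7/12x_1 + 5/12x_2 - 7/12.
  leading term x_1x_2: subtract (-1/30)·f_1 from 1/6x_1x_2 - 7/12x_1 + 5/12x_2 - 7/12 → -9/20x_1 + 3/20x_2 + 3/20
  leading term x_1: subtract (3/20)·f_2 from -9/20x_1 + 3/20x_2 + 3/20 → 3/20x_2 - 3/10
  leading term x_2: subtract (3/52)·h_4 from 3/20x_2 - 3/10 → 0
  remainder 0.

S(f_1,h_4): lcm = x_1x_2. S = 6/5x_1 + 8/5x_2 - 22/5.
  leading term x_1: subtract (-2/5)·f_2 from 6/5x_1 + 8/5x_2 - 22/5 → 8/5x_2 - 16/5
  leading term x_2: subtract (8/13)·h_4 from 8/5x_2 - 16/5 → 0
  remainder 0.

S(f_2,h_4): leading monomials are coprime, so the S-polynomial reduces to 0 (Buchberger's first criterion).
S(f_3,h_4): leading monomials are coprime, so the S-polynomial reduces to 0 (Buchberger's first criterion).
Every S-polynomial of the final basis reduces to 0, so we have a Gröbner basis.
Inter-reduce: drop elements whose leading term is divisible by another's, tail-reduce, and make monic.
Reduced Gröbner basis: {x_1 - 1, x_2 - 2}.
Label its elements g_1 = x_1 - 1, g_2 = x_2 - 2.

Reduce p = -3x_1x_2 + 7x_1 - 7x_2 + 13 modulo G:
  leading term x_1x_2: subtract (-3x_2)·g_1 from -3x_1x_2 + 7x_1 - 7x_2 + 13 → 7x_1 - 10x_2 + 13
  leading term x_1: subtract (7)·g_1 from 7x_1 - 10x_2 + 13 → -10x_2 + 20
  leading term x_2: subtract (-10)·g_2 from -10x_2 + 20 → 0
  normal form = 0.
Since the normal form is 0, p ∈ I.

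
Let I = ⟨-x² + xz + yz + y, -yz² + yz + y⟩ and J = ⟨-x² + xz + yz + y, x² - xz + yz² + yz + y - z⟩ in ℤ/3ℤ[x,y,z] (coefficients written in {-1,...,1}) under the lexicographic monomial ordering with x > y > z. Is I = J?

No, the ideals differ.

For a fixed monomial order, each ideal has a unique reduced Gröbner basis; comparing bases decides equality.
Buchberger on the first generating set:
f_1 = -x² + xz + yz + y, LT = x².
f_2 = -yz² + yz + y, LT = yz².

The S-polynomials (S(f_1,f_2)) all reduce to 0 modulo the current basis, so we have a Gröbner basis.
Inter-reduce: drop elements whose leading term is divisible by another's, tail-reduce, and make monic.
Reduced Gröbner basis: {x² - xz - yz - y, yz² - yz - y}.

Buchberger on the second generating set:
h_1 = -x² + xz + yz + y, LT = x².
h_2 = x² - xz + yz² + yz + y - z, LT = x².

S(h_1,h_2): lcm = x². S = -yz² + yz + y + z.
  leading term yz²: no divisor's leading term divides it; move -yz² to the remainder.
  leading term yz: no divisor's leading term divides it; move yz to the remainder.
  leading term y: no divisor's leading term divides it; move y to the remainder.
  leading term z: no divisor's leading term divides it; move z to the remainder.
  remainder -yz² + yz + y + z ≠ 0; add k_3 = -yz² + yz + y + z to the basis.

The other S-polynomials (S(h_1,k_3), S(h_2,k_3)) all reduce to 0 modulo the current basis, so we have a Gröbner basis.
Inter-reduce: drop elements whose leading term is divisible by another's, tail-reduce, and make monic.
Reduced Gröbner basis: {x² - xz - yz - y, yz² - yz - y - z}.

These differ, so the ideals are not equal.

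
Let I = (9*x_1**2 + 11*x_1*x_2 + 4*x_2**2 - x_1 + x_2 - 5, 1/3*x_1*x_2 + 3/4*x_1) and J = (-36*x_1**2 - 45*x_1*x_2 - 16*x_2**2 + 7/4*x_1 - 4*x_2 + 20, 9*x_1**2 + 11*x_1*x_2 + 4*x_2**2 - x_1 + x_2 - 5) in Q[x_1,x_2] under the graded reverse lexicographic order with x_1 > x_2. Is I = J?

Two ideals are equal iff their reduced Gröbner bases coincide (the reduced basis is unique for a fixed ordering).
Buchberger on the first generating set:
f_1 = 9*x_1**2 + 11*x_1*x_2 + 4*x_2**2 - x_1 + x_2 - 5, LT = x_1**2.
f_2 = 1/3*x_1*x_2 + 3/4*x_1, LT = x_1*x_2.

S(f_1,f_2): lcm = x_1**2*x_2. S = 11/9*x_1*x_2**2 + 4/9*x_2**3 - 9/4*x_1**2 - 1/9*x_1*x_2 + 1/9*x_2**2 - 5/9*x_2.
  leading term x_1*x_2**2: subtract (11/3*x_2)·f_2 from 11/9*x_1*x_2**2 + 4/9*x_2**3 - 9/4*x_1**2 - 1/9*x_1*x_2 + 1/9*x_2**2 - 5/9*x_2 → 4/9*x_2**3 - 9/4*x_1**2 - 103/36*x_1*x_2 + 1/9*x_2**2 - 5/9*x_2
  leading term x_2**3: no divisor's leading term divides it; move 4/9*x_2**3 to the remainder.
  leading term x_1**2: subtract (-1/4)·f_1 from -9/4*x_1**2 - 103/36*x_1*x_2 + 1/9*x_2**2 - 5/9*x_2 → -1/9*x_1*x_2 + 10/9*x_2**2 - 1/4*x_1 - 11/36*x_2 - 5/4
  leading term x_1*x_2: subtract (-1/3)·f_2 from -1/9*x_1*x_2 + 10/9*x_2**2 - 1/4*x_1 - 11/36*x_2 - 5/4 → 10/9*x_2**2 - 11/36*x_2 - 5/4
  leading term x_2**2: no divisor's leading term divides it; move 10/9*x_2**2 to the remainder.
  leading term x_2: no divisor's leading term divides it; move -11/36*x_2 to the remainder.
  leading term 1: no divisor's leading term divides it; move -5/4 to the remainder.
  remainder 4/9*x_2**3 + 10/9*x_2**2 - 11/36*x_2 - 5/4 ≠ 0; add g_3 = 4/9*x_2**3 + 10/9*x_2**2 - 11/36*x_2 - 5/4 to the basis.

S(f_1,g_3): leading monomials are coprime, so the S-polynomial reduces to 0 (Buchberger's first criterion).
S(f_2,g_3): lcm = x_1*x_2**3. S = -1/4*x_1*x_2**2 + 11/16*x_1*x_2 + 45/16*x_1.
  leading term x_1*x_2**2: subtract (-3/4*x_2)·f_2 from -1/4*x_1*x_2**2 + 11/16*x_1*x_2 + 45/16*x_1 → 5/4*x_1*x_2 + 45/16*x_1
  leading term x_1*x_2: subtract (15/4)·f_2 from 5/4*x_1*x_2 + 45/16*x_1 → 0
  remainder 0.

Every S-polynomial of the final basis reduces to 0, so we have a Gröbner basis.
Inter-reduce: drop elements whose leading term is divisible by another's, tail-reduce, and make monic.
Reduced Gröbner basis: {x_2**3 + 5/2*x_2**2 - 11/16*x_2 - 45/16, x_1**2 + 4/9*x_2**2 - 103/36*x_1 + 1/9*x_2 - 5/9, x_1*x_2 + 9/4*x_1}.

Buchberger on the second generating set:
h_1 = -36*x_1**2 - 45*x_1*x_2 - 16*x_2**2 + 7/4*x_1 - 4*x_2 + 20, LT = x_1**2.
h_2 = 9*x_1**2 + 11*x_1*x_2 + 4*x_2**2 - x_1 + x_2 - 5, LT = x_1**2.

S(h_1,h_2): lcm = x_1**2. S = 1/36*x_1*x_2 + 1/16*x_1.
  leading term x_1*x_2: no divisor's leading term divides it; move 1/36*x_1*x_2 to the remainder.
  leading term x_1: no divisor's leading term divides it; move 1/16*x_1 to the remainder.
  remainder 1/36*x_1*x_2 + 1/16*x_1 ≠ 0; add k_3 = 1/36*x_1*x_2 + 1/16*x_1 to the basis.

S(h_1,k_3): lcm = x_1**2*x_2. S = 5/4*x_1*x_2**2 + 4/9*x_2**3 - 9/4*x_1**2 - 7/144*x_1*x_2 + 1/9*x_2**2 - 5/9*x_2.
  leading term x_1*x_2**2: subtract (45*x_2)·k_3 from 5/4*x_1*x_2**2 + 4/9*x_2**3 - 9/4*x_1**2 - 7/144*x_1*x_2 + 1/9*x_2**2 - 5/9*x_2 → 4/9*x_2**3 - 9/4*x_1**2 - 103/36*x_1*x_2 + 1/9*x_2**2 - 5/9*x_2
  leading term x_2**3: no divisor's leading term divides it; move 4/9*x_2**3 to the remainder.
  leading term x_1**2: subtract (1/16)·h_1 from -9/4*x_1**2 - 103/36*x_1*x_2 + 1/9*x_2**2 - 5/9*x_2 → -7/144*x_1*x_2 + 10/9*x_2**2 - 7/64*x_1 - 11/36*x_2 - 5/4
  leading term x_1*x_2: subtract (-7/4)·k_3 from -7/144*x_1*x_2 + 10/9*x_2**2 - 7/64*x_1 - 11/36*x_2 - 5/4 → 10/9*x_2**2 - 11/36*x_2 - 5/4
  leading term x_2**2: no divisor's leading term divides it; move 10/9*x_2**2 to the remainder.
  leading term x_2: no divisor's leading term divides it; move -11/36*x_2 to the remainder.
  leading term 1: no divisor's leading term divides it; move -5/4 to the remainder.
  remainder 4/9*x_2**3 + 10/9*x_2**2 - 11/36*x_2 - 5/4 ≠ 0; add k_4 = 4/9*x_2**3 + 10/9*x_2**2 - 11/36*x_2 - 5/4 to the basis.

S(h_2,k_3): lcm = x_1**2*x_2. S = 11/9*x_1*x_2**2 + 4/9*x_2**3 - 9/4*x_1**2 - 1/9*x_1*x_2 + 1/9*x_2**2 - 5/9*x_2.
  leading term x_1*x_2**2: subtract (44*x_2)·k_3 from 11/9*x_1*x_2**2 + 4/9*x_2**3 - 9/4*x_1**2 - 1/9*x_1*x_2 + 1/9*x_2**2 - 5/9*x_2 → 4/9*x_2**3 - 9/4*x_1**2 - 103/36*x_1*x_2 + 1/9*x_2**2 - 5/9*x_2
  leading term x_2**3: subtract (1)·k_4 from 4/9*x_2**3 - 9/4*x_1**2 - 103/36*x_1*x_2 + 1/9*x_2**2 - 5/9*x_2 → -9/4*x_1**2 - 103/36*x_1*x_2 - x_2**2 - 1/4*x_2 + 5/4
  leading term x_1**2: subtract (1/16)·h_1 from -9/4*x_1**2 - 103/36*x_1*x_2 - x_2**2 - 1/4*x_2 + 5/4 → -7/144*x_1*x_2 - 7/64*x_1
  leading term x_1*x_2: subtract (-7/4)·k_3 from -7/144*x_1*x_2 - 7/64*x_1 → 0
  remainder 0.

S(h_1,k_4): leading monomials are coprime, so the S-polynomial reduces to 0 (Buchberger's first criterion).
S(h_2,k_4): leading monomials are coprime, so the S-polynomial reduces to 0 (Buchberger's first criterion).
S(k_3,k_4): lcm = x_1*x_2**3. S = -1/4*x_1*x_2**2 + 11/16*x_1*x_2 + 45/16*x_1.
  leading term x_1*x_2**2: subtract (-9*x_2)·k_3 from -1/4*x_1*x_2**2 + 11/16*x_1*x_2 + 45/16*x_1 → 5/4*x_1*x_2 + 45/16*x_1
  leading term x_1*x_2: subtract (45)·k_3 from 5/4*x_1*x_2 + 45/16*x_1 → 0
  remainder 0.

Every S-polynomial of the final basis reduces to 0, so we have a Gröbner basis.
Inter-reduce: drop elements whose leading term is divisible by another's, tail-reduce, and make monic.
Reduced Gröbner basis: {x_2**3 + 5/2*x_2**2 - 11/16*x_2 - 45/16, x_1**2 + 4/9*x_2**2 - 103/36*x_1 + 1/9*x_2 - 5/9, x_1*x_2 + 9/4*x_1}.

The two bases agree; hence the ideals are identical.

Yes, the ideals are equal.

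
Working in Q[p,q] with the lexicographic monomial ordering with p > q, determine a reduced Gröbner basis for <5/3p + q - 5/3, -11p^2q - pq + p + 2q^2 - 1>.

G = {p + 3/5q - 1, q^3 - 395/99q^2 + 35/11q}

f_1 = 5/3p + q - 5/3, LT = p.
f_2 = -11p^2q - pq + p + 2q^2 - 1, LT = p^2q.

S(f_1,f_2): lcm = p^2q. S = 3/5pq^2 - 12/11pq + 1/11p + 2/11q^2 - 1/11.
  leading term pq^2: subtract (9/25q^2)·f_1 from 3/5pq^2 - 12/11pq + 1/11p + 2/11q^2 - 1/11 → -12/11pq + 1/11p - 9/25q^3 + 43/55q^2 - 1/11
  leading term pq: subtract (-36/55q)·f_1 from -12/11pq + 1/11p - 9/25q^3 + 43/55q^2 - 1/11 → 1/11p - 9/25q^3 + 79/55q^2 - 12/11q - 1/11
  leading term p: subtract (3/55)·f_1 from 1/11p - 9/25q^3 + 79/55q^2 - 12/11q - 1/11 → -9/25q^3 + 79/55q^2 - 63/55q
  leading term q^3: no divisor's leading term divides it; move -9/25q^3 to the remainder.
  leading term q^2: no divisor's leading term divides it; move 79/55q^2 to the remainder.
  leading term q: no divisor's leading term divides it; move -63/55q to the remainder.
  remainder -9/25q^3 + 79/55q^2 - 63/55q ≠ 0; add g_3 = -9/25q^3 + 79/55q^2 - 63/55q to the basis.

The other S-polynomials (S(f_1,g_3), S(f_2,g_3)) all reduce to 0 modulo the current basis, so we have a Gröbner basis.
Inter-reduce: drop elements whose leading term is divisible by another's, tail-reduce, and make monic.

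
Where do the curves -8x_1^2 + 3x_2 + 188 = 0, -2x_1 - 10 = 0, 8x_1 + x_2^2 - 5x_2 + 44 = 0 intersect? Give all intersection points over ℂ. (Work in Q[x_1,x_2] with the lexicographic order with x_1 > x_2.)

Compute a lex Gröbner basis by Buchberger's algorithm.
f_1 = -8x_1^2 + 3x_2 + 188, LT = x_1^2.
f_2 = -2x_1 - 10, LT = x_1.
f_3 = 8x_1 + x_2^2 - 5x_2 + 44, LT = x_1.

S(f_1,f_2): lcm = x_1^2. S = -5x_1 - 3/8x_2 - 47/2.
  leading term x_1: subtract (5/2)·f_2 from -5x_1 - 3/8x_2 - 47/2 → -3/8x_2 + 3/2
  leading term x_2: no divisor's leading term divides it; move -3/8x_2 to the remainder.
  leading term 1: no divisor's leading term divides it; move 3/2 to the remainder.
  remainder -3/8x_2 + 3/2 ≠ 0; add h_4 = -3/8x_2 + 3/2 to the basis.

The other S-polynomials (S(f_1,f_3), S(f_2,f_3), S(f_1,h_4), S(f_2,h_4), S(f_3,h_4)) all reduce to 0 modulo the current basis, so we have a Gröbner basis.
Inter-reduce: drop elements whose leading term is divisible by another's, tail-reduce, and make monic.
Reduced Gröbner basis: {x_1 + 5, x_2 - 4}.

Since the basis is lex-ordered, x_2 - 4 is univariate in x_2. Its roots are {4}. Back-substituting each root into the other basis elements fixes the other coordinates.
  x_2 = 4: the earlier basis element becomes x_1 + 5 = 0, giving x_1 = -5 — point (-5, 4).
Substituting each solution back into the original system confirms all equations vanish.

{(-5, 4)}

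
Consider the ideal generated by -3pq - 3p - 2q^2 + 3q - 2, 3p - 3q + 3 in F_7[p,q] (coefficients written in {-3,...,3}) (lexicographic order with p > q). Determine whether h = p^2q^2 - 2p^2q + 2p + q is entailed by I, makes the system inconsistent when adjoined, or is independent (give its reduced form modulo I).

First compute the reduced Gröbner basis of I by Buchberger's algorithm.
f_1 = -3pq - 3p - 2q^2 + 3q - 2, LT = pq.
f_2 = 3p - 3q + 3, LT = p.

S(f_1,f_2): lcm = pq. S = p - 3q^2 - 2q + 3.
  leading term p: subtract (-2)·f_2 from p - 3q^2 - 2q + 3 → -3q^2 - q + 2
  leading term q^2: no divisor's leading term divides it; move -3q^2 to the remainder.
  leading term q: no divisor's leading term divides it; move -q to the remainder.
  leading term 1: no divisor's leading term divides it; move 2 to the remainder.
  remainder -3q^2 - q + 2 ≠ 0; add k_3 = -3q^2 - q + 2 to the basis.

The other S-polynomials (S(f_1,k_3), S(f_2,k_3)) all reduce to 0 modulo the current basis, so we have a Gröbner basis.
Inter-reduce: drop elements whose leading term is divisible by another's, tail-reduce, and make monic.
Reduced Gröbner basis: {p - q + 1, q^2 - 2q - 3}.
Label its elements g_1 = p - q + 1, g_2 = q^2 - 2q - 3.

Reduce h = p^2q^2 - 2p^2q + 2p + q modulo G:
  leading term p^2q^2: subtract (pq^2)·g_1 from p^2q^2 - 2p^2q + 2p + q → -2p^2q + pq^3 - pq^2 + 2p + q
  leading term p^2q: subtract (-2pq)·g_1 from -2p^2q + pq^3 - pq^2 + 2p + q → pq^3 - 3pq^2 + 2pq + 2p + q
  leading term pq^3: subtract (q^3)·g_1 from pq^3 - 3pq^2 + 2pq + 2p + q → -3pq^2 + 2pq + 2p + q^4 - q^3 + q
  leading term pq^2: subtract (-3q^2)·g_1 from -3pq^2 + 2pq + 2p + q^4 - q^3 + q → 2pq + 2p + q^4 + 3q^3 + 3q^2 + q
  leading term pq: subtract (2q)·g_1 from 2pq + 2p + q^4 + 3q^3 + 3q^2 + q → 2p + q^4 + 3q^3 - 2q^2 - q
  leading term p: subtract (2)·g_1 from 2p + q^4 + 3q^3 - 2q^2 - q → q^4 + 3q^3 - 2q^2 + q - 2
  leading term q^4: subtract (q^2)·g_2 from q^4 + 3q^3 - 2q^2 + q - 2 → -2q^3 + q^2 + q - 2
  leading term q^3: subtract (-2q)·g_2 from -2q^3 + q^2 + q - 2 → -3q^2 + 2q - 2
  leading term q^2: subtract (-3)·g_2 from -3q^2 + 2q - 2 → 3q + 3
  leading term q: no divisor's leading term divides it; move 3q to the remainder.
  leading term 1: no divisor's leading term divides it; move 3 to the remainder.
  normal form = 3q + 3.
The normal form is nonzero, so h ∉ I. Since h minus its normal form lies in I, I + (h) = I + (r) where r = 3q + 3; decide whether this ideal is the whole ring.
Run Buchberger on G together with r (pairs among the g_i already reduce to 0 since G is a Gröbner basis):
g_1 = p - q + 1, LT = p.
g_2 = q^2 - 2q - 3, LT = q^2.
r = 3q + 3, LT = q.

The S-polynomials (S(g_1,g_2), S(g_1,r), S(g_2,r)) all reduce to 0 modulo the current basis, so we have a Gröbner basis.
Inter-reduce: drop elements whose leading term is divisible by another's, tail-reduce, and make monic.
Reduced Gröbner basis: {p + 2, q + 1}.
The reduced Gröbner basis of I + (h) is {p + 2, q + 1} ≠ {1}, a proper ideal, so the enlarged system stays consistent: h is independent of I, with normal form 3q + 3.

p^2q^2 - 2p^2q + 2p + q is independent of I; its normal form modulo I is 3q + 3.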